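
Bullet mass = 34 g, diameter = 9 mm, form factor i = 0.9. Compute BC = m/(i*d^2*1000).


BC = m/(i*d^2*1000) = 34/(0.9 * 9^2 * 1000) = 0.0004664

0.0004664


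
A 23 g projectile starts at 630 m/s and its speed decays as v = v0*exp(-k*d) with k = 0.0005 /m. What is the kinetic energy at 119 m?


v = v0*exp(-k*d) = 630*exp(-0.0005*119) = 593.608 m/s
E = 0.5*m*v^2 = 0.5*0.023*593.608^2 = 4052 J

4052 J


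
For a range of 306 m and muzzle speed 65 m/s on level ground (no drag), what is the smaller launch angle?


sin(2*theta) = R*g/v0^2 = 306*9.81/65^2 = 0.710499, theta = arcsin(0.710499)/2 = 22.64°

22.64 degrees


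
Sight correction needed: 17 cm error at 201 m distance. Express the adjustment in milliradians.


1 mrad subtends 1 cm per 10 m of range, so adj = error_cm / (dist_m / 10) = 17 / (201/10) = 0.8458 mrad

0.8458 mrad


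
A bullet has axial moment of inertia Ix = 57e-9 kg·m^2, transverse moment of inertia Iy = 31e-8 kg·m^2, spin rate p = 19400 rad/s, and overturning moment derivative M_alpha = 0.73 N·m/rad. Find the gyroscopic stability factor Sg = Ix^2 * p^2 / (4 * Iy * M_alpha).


Sg = Ix^2 * p^2 / (4 * Iy * M_alpha) = (57e-9)^2 * 19400^2 / (4 * 31e-8 * 0.73) = 1.351

1.351


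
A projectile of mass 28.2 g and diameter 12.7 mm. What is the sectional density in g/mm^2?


SD = m/d^2 = 28.2/12.7^2 = 0.1748 g/mm^2

0.1748 g/mm^2


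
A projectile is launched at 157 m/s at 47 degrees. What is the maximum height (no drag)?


H = (v0*sin(theta))^2 / (2g) = (157*sin(47°))^2 / (2*9.81) = 672 m

672 m


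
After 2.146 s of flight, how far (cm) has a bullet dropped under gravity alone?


drop = 0.5*g*t^2 = 0.5*9.81*2.146^2 = 22.5891 m ≈ 2259 cm

2259 cm


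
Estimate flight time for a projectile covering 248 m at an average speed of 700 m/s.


t = d/v = 248/700 = 0.3543 s

0.3543 s


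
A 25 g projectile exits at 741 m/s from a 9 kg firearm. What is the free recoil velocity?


v_recoil = m_p * v_p / m_gun = 0.025 * 741 / 9 = 2.058 m/s

2.058 m/s


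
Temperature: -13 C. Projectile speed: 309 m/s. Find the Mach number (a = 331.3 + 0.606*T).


a = 331.3 + 0.606*(-13) = 323.422 m/s
M = v/a = 309/323.422 = 0.9554

0.9554


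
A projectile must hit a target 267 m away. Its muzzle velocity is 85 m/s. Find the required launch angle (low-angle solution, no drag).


sin(2*theta) = R*g/v0^2 = 267*9.81/85^2 = 0.362529, theta = arcsin(0.362529)/2 = 10.63°

10.63 degrees


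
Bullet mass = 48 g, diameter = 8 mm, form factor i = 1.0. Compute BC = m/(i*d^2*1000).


BC = m/(i*d^2*1000) = 48/(1.0 * 8^2 * 1000) = 0.00075

0.00075


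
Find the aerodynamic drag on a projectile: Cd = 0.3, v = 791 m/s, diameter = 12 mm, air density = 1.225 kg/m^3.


A = pi*(d/2)^2 = pi*(12/2000)^2 = 1.13097e-04 m^2
Fd = 0.5*Cd*rho*A*v^2 = 0.5*0.3*1.225*1.13097e-04*791^2 = 13 N

13 N


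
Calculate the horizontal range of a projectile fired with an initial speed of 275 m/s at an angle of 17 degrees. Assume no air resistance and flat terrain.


R = v0^2 * sin(2*theta) / g = 275^2 * sin(2*17°) / 9.81 = 4311 m

4311 m


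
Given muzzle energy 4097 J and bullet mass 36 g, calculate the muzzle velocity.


v = sqrt(2*E/m) = sqrt(2*4097/0.036) = 477.1 m/s

477.1 m/s


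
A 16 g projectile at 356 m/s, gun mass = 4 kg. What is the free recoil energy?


v_r = m_p*v_p/m_gun = 0.016*356/4 = 1.424 m/s, E_r = 0.5*m_gun*v_r^2 = 0.5*4*1.424^2 = 4.056 J

4.056 J


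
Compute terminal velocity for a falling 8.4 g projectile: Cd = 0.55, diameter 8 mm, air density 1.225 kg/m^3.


A = pi*(d/2)^2 = pi*(8/2000)^2 = 5.02655e-05 m^2
vt = sqrt(2mg/(Cd*rho*A)) = sqrt(2*0.0084*9.81/(0.55 * 1.225 * 5.02655e-05)) = 69.76 m/s

69.76 m/s


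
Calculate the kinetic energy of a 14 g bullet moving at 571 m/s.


E = 0.5*m*v^2 = 0.5*0.014*571^2 = 2282 J

2282 J


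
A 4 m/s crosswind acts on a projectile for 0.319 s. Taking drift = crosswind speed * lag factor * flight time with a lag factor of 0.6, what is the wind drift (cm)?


drift = v_wind * lag * t = 4 * 0.6 * 0.319 = 0.7656 m ≈ 76.56 cm

76.56 cm


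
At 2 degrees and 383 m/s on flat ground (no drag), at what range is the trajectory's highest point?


R = v0^2*sin(2*theta)/g = 383^2*sin(2*2°)/9.81 = 1043.07 m
apex_dist = R/2 = 1043.07/2 = 521.5 m

521.5 m


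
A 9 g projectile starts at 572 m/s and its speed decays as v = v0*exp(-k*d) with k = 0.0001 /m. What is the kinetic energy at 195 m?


v = v0*exp(-k*d) = 572*exp(-0.0001*195) = 560.954 m/s
E = 0.5*m*v^2 = 0.5*0.009*560.954^2 = 1416 J

1416 J


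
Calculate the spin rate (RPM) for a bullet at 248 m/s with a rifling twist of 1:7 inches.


twist_m = 7*0.0254 = 0.1778 m
spin = v/twist = 248/0.1778 = 1394.826 rev/s
RPM = spin*60 = 1394.826*60 ≈ 83690 RPM

83690 RPM


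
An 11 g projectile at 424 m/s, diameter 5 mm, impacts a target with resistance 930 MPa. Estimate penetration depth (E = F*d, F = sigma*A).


A = pi*(d/2)^2 = pi*(5/2)^2 = 19.635 mm^2
E = 0.5*m*v^2 = 0.5*0.011*424^2 = 988.768 J
depth = E/(sigma*A) = 988.768 J / (930 MPa * 19.635 mm^2) = 988.768/(930 * 19.635) m = 0.0541479 m ≈ 54.15 mm

54.15 mm


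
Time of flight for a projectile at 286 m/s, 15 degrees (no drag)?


T = 2*v0*sin(theta)/g = 2*286*sin(15°)/9.81 = 15.09 s

15.09 s


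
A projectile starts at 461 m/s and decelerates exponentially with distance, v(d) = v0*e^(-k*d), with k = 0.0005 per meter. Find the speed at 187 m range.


v = v0*exp(-k*d) = 461*exp(-0.0005*187) = 419.9 m/s

419.9 m/s


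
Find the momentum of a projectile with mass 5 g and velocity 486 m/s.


p = m*v = 0.005*486 = 2.43 kg·m/s

2.43 kg·m/s


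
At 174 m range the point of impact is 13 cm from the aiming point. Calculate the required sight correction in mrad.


1 mrad subtends 1 cm per 10 m of range, so adj = error_cm / (dist_m / 10) = 13 / (174/10) = 0.7471 mrad

0.7471 mrad


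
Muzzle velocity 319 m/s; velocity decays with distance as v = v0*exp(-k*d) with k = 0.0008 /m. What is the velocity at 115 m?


v = v0*exp(-k*d) = 319*exp(-0.0008*115) = 291 m/s

291 m/s


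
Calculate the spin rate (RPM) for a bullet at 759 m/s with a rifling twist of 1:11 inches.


twist_m = 11*0.0254 = 0.2794 m
spin = v/twist = 759/0.2794 = 2716.535 rev/s
RPM = spin*60 = 2716.535*60 ≈ 162992 RPM

162992 RPM


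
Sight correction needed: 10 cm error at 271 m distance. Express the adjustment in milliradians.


1 mrad subtends 1 cm per 10 m of range, so adj = error_cm / (dist_m / 10) = 10 / (271/10) = 0.369 mrad

0.369 mrad


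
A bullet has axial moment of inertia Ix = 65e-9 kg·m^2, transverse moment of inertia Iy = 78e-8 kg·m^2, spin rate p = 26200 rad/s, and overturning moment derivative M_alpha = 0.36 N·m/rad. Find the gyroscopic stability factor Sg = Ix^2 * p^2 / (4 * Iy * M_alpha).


Sg = Ix^2 * p^2 / (4 * Iy * M_alpha) = (65e-9)^2 * 26200^2 / (4 * 78e-8 * 0.36) = 2.582

2.582


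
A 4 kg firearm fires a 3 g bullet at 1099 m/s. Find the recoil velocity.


v_recoil = m_p * v_p / m_gun = 0.003 * 1099 / 4 = 0.8243 m/s

0.8243 m/s


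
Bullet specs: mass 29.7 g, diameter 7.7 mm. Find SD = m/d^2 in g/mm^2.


SD = m/d^2 = 29.7/7.7^2 = 0.5009 g/mm^2

0.5009 g/mm^2


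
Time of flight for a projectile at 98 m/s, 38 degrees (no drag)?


T = 2*v0*sin(theta)/g = 2*98*sin(38°)/9.81 = 12.3 s

12.3 s


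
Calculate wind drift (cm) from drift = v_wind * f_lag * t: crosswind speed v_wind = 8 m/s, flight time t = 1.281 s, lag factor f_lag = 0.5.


drift = v_wind * lag * t = 8 * 0.5 * 1.281 = 5.124 m ≈ 512.4 cm

512.4 cm


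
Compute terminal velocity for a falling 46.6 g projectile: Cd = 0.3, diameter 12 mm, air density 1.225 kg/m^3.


A = pi*(d/2)^2 = pi*(12/2000)^2 = 1.13097e-04 m^2
vt = sqrt(2mg/(Cd*rho*A)) = sqrt(2*0.0466*9.81/(0.3 * 1.225 * 1.13097e-04)) = 148.3 m/s

148.3 m/s


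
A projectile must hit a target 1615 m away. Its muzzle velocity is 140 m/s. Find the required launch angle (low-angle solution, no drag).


sin(2*theta) = R*g/v0^2 = 1615*9.81/140^2 = 0.808324, theta = arcsin(0.808324)/2 = 26.97°

26.97 degrees


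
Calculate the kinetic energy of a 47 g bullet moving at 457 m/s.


E = 0.5*m*v^2 = 0.5*0.047*457^2 = 4908 J

4908 J


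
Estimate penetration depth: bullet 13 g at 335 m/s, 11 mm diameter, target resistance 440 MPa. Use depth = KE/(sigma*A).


A = pi*(d/2)^2 = pi*(11/2)^2 = 95.0332 mm^2
E = 0.5*m*v^2 = 0.5*0.013*335^2 = 729.462 J
depth = E/(sigma*A) = 729.462 J / (440 MPa * 95.0332 mm^2) = 729.462/(440 * 95.0332) m = 0.0174452 m ≈ 17.45 mm

17.45 mm


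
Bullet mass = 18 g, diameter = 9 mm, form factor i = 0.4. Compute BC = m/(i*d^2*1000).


BC = m/(i*d^2*1000) = 18/(0.4 * 9^2 * 1000) = 0.0005556

0.0005556


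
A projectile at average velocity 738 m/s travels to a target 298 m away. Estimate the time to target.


t = d/v = 298/738 = 0.4038 s

0.4038 s


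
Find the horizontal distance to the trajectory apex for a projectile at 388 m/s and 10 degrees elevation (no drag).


R = v0^2*sin(2*theta)/g = 388^2*sin(2*10°)/9.81 = 5248.63 m
apex_dist = R/2 = 5248.63/2 = 2624 m

2624 m


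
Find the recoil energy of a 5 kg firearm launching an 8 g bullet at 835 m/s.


v_r = m_p*v_p/m_gun = 0.008*835/5 = 1.336 m/s, E_r = 0.5*m_gun*v_r^2 = 0.5*5*1.336^2 = 4.462 J

4.462 J


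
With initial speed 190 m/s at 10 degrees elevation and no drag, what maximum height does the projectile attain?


H = (v0*sin(theta))^2 / (2g) = (190*sin(10°))^2 / (2*9.81) = 55.48 m

55.48 m


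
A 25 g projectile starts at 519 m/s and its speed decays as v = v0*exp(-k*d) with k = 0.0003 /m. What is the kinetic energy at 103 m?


v = v0*exp(-k*d) = 519*exp(-0.0003*103) = 503.208 m/s
E = 0.5*m*v^2 = 0.5*0.025*503.208^2 = 3165 J

3165 J


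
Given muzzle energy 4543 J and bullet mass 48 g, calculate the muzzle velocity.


v = sqrt(2*E/m) = sqrt(2*4543/0.048) = 435.1 m/s

435.1 m/s


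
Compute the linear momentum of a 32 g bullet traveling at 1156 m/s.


p = m*v = 0.032*1156 = 36.99 kg·m/s

36.99 kg·m/s


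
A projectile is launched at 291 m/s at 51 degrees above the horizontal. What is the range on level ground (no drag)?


R = v0^2 * sin(2*theta) / g = 291^2 * sin(2*51°) / 9.81 = 8443 m

8443 m


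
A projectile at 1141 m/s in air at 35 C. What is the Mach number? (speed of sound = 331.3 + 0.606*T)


a = 331.3 + 0.606*(35) = 352.51 m/s
M = v/a = 1141/352.51 = 3.237

3.237


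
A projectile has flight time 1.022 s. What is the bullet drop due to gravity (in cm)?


drop = 0.5*g*t^2 = 0.5*9.81*1.022^2 = 5.12319 m ≈ 512.3 cm

512.3 cm


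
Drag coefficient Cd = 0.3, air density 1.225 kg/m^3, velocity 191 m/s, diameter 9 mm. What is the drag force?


A = pi*(d/2)^2 = pi*(9/2000)^2 = 6.36173e-05 m^2
Fd = 0.5*Cd*rho*A*v^2 = 0.5*0.3*1.225*6.36173e-05*191^2 = 0.4265 N

0.4265 N


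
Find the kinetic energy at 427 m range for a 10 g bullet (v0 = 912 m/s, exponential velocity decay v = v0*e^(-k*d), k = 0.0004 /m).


v = v0*exp(-k*d) = 912*exp(-0.0004*427) = 768.807 m/s
E = 0.5*m*v^2 = 0.5*0.01*768.807^2 = 2955 J

2955 J


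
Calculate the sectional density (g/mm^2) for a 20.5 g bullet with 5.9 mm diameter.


SD = m/d^2 = 20.5/5.9^2 = 0.5889 g/mm^2

0.5889 g/mm^2


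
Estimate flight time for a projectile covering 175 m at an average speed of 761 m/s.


t = d/v = 175/761 = 0.23 s

0.23 s


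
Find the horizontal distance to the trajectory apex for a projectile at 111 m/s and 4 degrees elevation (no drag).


R = v0^2*sin(2*theta)/g = 111^2*sin(2*4°)/9.81 = 174.796 m
apex_dist = R/2 = 174.796/2 = 87.4 m

87.4 m


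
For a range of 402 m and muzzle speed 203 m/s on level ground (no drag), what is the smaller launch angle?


sin(2*theta) = R*g/v0^2 = 402*9.81/203^2 = 0.095698, theta = arcsin(0.095698)/2 = 2.746°

2.746 degrees


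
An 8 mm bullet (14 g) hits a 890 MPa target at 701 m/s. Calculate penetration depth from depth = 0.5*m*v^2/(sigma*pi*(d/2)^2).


A = pi*(d/2)^2 = pi*(8/2)^2 = 50.2655 mm^2
E = 0.5*m*v^2 = 0.5*0.014*701^2 = 3439.81 J
depth = E/(sigma*A) = 3439.81 J / (890 MPa * 50.2655 mm^2) = 3439.81/(890 * 50.2655) m = 0.0768908 m ≈ 76.89 mm

76.89 mm


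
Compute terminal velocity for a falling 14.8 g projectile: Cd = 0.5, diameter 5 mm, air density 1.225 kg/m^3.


A = pi*(d/2)^2 = pi*(5/2000)^2 = 1.96350e-05 m^2
vt = sqrt(2mg/(Cd*rho*A)) = sqrt(2*0.0148*9.81/(0.5 * 1.225 * 1.96350e-05)) = 155.4 m/s

155.4 m/s


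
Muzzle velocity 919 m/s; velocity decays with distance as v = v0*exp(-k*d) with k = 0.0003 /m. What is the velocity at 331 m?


v = v0*exp(-k*d) = 919*exp(-0.0003*331) = 832.1 m/s

832.1 m/s


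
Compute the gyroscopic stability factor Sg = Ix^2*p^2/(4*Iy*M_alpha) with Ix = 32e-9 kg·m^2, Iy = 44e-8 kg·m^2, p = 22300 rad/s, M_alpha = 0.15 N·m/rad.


Sg = Ix^2 * p^2 / (4 * Iy * M_alpha) = (32e-9)^2 * 22300^2 / (4 * 44e-8 * 0.15) = 1.929

1.929


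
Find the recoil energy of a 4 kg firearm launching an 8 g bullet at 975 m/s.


v_r = m_p*v_p/m_gun = 0.008*975/4 = 1.95 m/s, E_r = 0.5*m_gun*v_r^2 = 0.5*4*1.95^2 = 7.605 J

7.605 J


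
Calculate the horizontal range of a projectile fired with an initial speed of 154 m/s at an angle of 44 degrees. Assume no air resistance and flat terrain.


R = v0^2 * sin(2*theta) / g = 154^2 * sin(2*44°) / 9.81 = 2416 m

2416 m


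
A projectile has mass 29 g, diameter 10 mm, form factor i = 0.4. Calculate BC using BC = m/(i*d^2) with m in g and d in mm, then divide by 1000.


BC = m/(i*d^2*1000) = 29/(0.4 * 10^2 * 1000) = 0.000725

0.000725


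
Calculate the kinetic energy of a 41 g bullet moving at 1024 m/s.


E = 0.5*m*v^2 = 0.5*0.041*1024^2 = 21496 J

21496 J


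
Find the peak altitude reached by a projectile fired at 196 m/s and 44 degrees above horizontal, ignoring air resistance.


H = (v0*sin(theta))^2 / (2g) = (196*sin(44°))^2 / (2*9.81) = 944.8 m

944.8 m


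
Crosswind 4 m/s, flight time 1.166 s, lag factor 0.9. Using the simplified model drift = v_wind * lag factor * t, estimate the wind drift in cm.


drift = v_wind * lag * t = 4 * 0.9 * 1.166 = 4.1976 m ≈ 419.8 cm

419.8 cm


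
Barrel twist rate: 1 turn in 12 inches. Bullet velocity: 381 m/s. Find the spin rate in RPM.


twist_m = 12*0.0254 = 0.3048 m
spin = v/twist = 381/0.3048 = 1250 rev/s
RPM = spin*60 = 1250*60 ≈ 75000 RPM

75000 RPM


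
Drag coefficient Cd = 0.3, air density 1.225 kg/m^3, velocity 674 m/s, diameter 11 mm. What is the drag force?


A = pi*(d/2)^2 = pi*(11/2000)^2 = 9.50332e-05 m^2
Fd = 0.5*Cd*rho*A*v^2 = 0.5*0.3*1.225*9.50332e-05*674^2 = 7.933 N

7.933 N


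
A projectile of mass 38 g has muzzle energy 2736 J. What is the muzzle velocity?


v = sqrt(2*E/m) = sqrt(2*2736/0.038) = 379.5 m/s

379.5 m/s


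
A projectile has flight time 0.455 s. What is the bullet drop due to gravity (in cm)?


drop = 0.5*g*t^2 = 0.5*9.81*0.455^2 = 1.01546 m ≈ 101.5 cm

101.5 cm


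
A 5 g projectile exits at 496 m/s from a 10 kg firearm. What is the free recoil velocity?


v_recoil = m_p * v_p / m_gun = 0.005 * 496 / 10 = 0.248 m/s

0.248 m/s


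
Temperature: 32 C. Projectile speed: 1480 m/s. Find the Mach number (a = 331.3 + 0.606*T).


a = 331.3 + 0.606*(32) = 350.692 m/s
M = v/a = 1480/350.692 = 4.22

4.22


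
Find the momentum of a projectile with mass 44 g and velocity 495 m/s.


p = m*v = 0.044*495 = 21.78 kg·m/s

21.78 kg·m/s


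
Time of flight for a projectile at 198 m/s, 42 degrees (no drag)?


T = 2*v0*sin(theta)/g = 2*198*sin(42°)/9.81 = 27.01 s

27.01 s


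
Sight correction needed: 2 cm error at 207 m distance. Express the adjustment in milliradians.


1 mrad subtends 1 cm per 10 m of range, so adj = error_cm / (dist_m / 10) = 2 / (207/10) = 0.09662 mrad

0.09662 mrad


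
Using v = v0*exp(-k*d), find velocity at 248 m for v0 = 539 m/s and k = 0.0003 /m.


v = v0*exp(-k*d) = 539*exp(-0.0003*248) = 500.4 m/s

500.4 m/s


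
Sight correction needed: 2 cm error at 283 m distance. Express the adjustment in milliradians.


1 mrad subtends 1 cm per 10 m of range, so adj = error_cm / (dist_m / 10) = 2 / (283/10) = 0.07067 mrad

0.07067 mrad


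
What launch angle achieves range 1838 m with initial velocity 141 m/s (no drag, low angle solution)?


sin(2*theta) = R*g/v0^2 = 1838*9.81/141^2 = 0.906935, theta = arcsin(0.906935)/2 = 32.54°

32.54 degrees


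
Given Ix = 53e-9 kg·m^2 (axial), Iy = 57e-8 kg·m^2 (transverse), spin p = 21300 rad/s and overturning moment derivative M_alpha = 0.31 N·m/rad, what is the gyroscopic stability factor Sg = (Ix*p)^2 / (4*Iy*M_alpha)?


Sg = Ix^2 * p^2 / (4 * Iy * M_alpha) = (53e-9)^2 * 21300^2 / (4 * 57e-8 * 0.31) = 1.803

1.803


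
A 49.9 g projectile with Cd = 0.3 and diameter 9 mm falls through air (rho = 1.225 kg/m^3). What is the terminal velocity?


A = pi*(d/2)^2 = pi*(9/2000)^2 = 6.36173e-05 m^2
vt = sqrt(2mg/(Cd*rho*A)) = sqrt(2*0.0499*9.81/(0.3 * 1.225 * 6.36173e-05)) = 204.6 m/s

204.6 m/s


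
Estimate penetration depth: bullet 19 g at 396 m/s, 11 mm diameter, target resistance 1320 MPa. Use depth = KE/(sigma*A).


A = pi*(d/2)^2 = pi*(11/2)^2 = 95.0332 mm^2
E = 0.5*m*v^2 = 0.5*0.019*396^2 = 1489.75 J
depth = E/(sigma*A) = 1489.75 J / (1320 MPa * 95.0332 mm^2) = 1489.75/(1320 * 95.0332) m = 0.0118759 m ≈ 11.88 mm

11.88 mm


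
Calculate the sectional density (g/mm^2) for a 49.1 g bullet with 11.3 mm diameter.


SD = m/d^2 = 49.1/11.3^2 = 0.3845 g/mm^2

0.3845 g/mm^2


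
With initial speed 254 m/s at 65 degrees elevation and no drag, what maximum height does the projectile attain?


H = (v0*sin(theta))^2 / (2g) = (254*sin(65°))^2 / (2*9.81) = 2701 m

2701 m


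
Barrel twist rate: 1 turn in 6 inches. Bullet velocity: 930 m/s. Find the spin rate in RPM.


twist_m = 6*0.0254 = 0.1524 m
spin = v/twist = 930/0.1524 = 6102.362 rev/s
RPM = spin*60 = 6102.362*60 ≈ 366142 RPM

366142 RPM


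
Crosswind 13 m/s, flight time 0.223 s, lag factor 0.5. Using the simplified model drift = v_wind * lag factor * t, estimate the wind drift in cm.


drift = v_wind * lag * t = 13 * 0.5 * 0.223 = 1.4495 m ≈ 144.9 cm

144.9 cm


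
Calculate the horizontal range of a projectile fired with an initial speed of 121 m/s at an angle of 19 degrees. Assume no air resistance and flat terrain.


R = v0^2 * sin(2*theta) / g = 121^2 * sin(2*19°) / 9.81 = 918.8 m

918.8 m


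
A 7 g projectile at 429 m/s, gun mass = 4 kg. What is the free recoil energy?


v_r = m_p*v_p/m_gun = 0.007*429/4 = 0.75075 m/s, E_r = 0.5*m_gun*v_r^2 = 0.5*4*0.75075^2 = 1.127 J

1.127 J


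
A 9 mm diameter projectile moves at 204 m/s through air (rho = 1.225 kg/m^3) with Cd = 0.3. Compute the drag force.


A = pi*(d/2)^2 = pi*(9/2000)^2 = 6.36173e-05 m^2
Fd = 0.5*Cd*rho*A*v^2 = 0.5*0.3*1.225*6.36173e-05*204^2 = 0.4865 N

0.4865 N


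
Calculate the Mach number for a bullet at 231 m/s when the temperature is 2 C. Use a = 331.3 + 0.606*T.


a = 331.3 + 0.606*(2) = 332.512 m/s
M = v/a = 231/332.512 = 0.6947

0.6947


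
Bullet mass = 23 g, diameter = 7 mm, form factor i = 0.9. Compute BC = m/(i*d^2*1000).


BC = m/(i*d^2*1000) = 23/(0.9 * 7^2 * 1000) = 0.0005215

0.0005215


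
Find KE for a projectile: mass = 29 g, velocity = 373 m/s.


E = 0.5*m*v^2 = 0.5*0.029*373^2 = 2017 J

2017 J


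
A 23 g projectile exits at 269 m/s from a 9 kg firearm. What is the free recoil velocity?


v_recoil = m_p * v_p / m_gun = 0.023 * 269 / 9 = 0.6874 m/s

0.6874 m/s


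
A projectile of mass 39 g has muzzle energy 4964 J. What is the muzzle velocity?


v = sqrt(2*E/m) = sqrt(2*4964/0.039) = 504.5 m/s

504.5 m/s


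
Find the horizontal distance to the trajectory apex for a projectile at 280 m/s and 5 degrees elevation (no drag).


R = v0^2*sin(2*theta)/g = 280^2*sin(2*5°)/9.81 = 1387.77 m
apex_dist = R/2 = 1387.77/2 = 693.9 m

693.9 m


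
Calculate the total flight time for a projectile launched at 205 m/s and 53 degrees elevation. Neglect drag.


T = 2*v0*sin(theta)/g = 2*205*sin(53°)/9.81 = 33.38 s

33.38 s


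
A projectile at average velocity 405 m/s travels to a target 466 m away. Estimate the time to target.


t = d/v = 466/405 = 1.151 s

1.151 s


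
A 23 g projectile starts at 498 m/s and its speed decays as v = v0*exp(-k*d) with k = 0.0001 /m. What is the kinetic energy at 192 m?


v = v0*exp(-k*d) = 498*exp(-0.0001*192) = 488.53 m/s
E = 0.5*m*v^2 = 0.5*0.023*488.53^2 = 2745 J

2745 J


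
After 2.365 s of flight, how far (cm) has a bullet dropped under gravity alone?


drop = 0.5*g*t^2 = 0.5*9.81*2.365^2 = 27.4348 m ≈ 2743 cm

2743 cm


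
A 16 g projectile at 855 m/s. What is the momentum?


p = m*v = 0.016*855 = 13.68 kg·m/s

13.68 kg·m/s


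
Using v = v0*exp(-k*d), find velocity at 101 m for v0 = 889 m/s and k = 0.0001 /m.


v = v0*exp(-k*d) = 889*exp(-0.0001*101) = 880.1 m/s

880.1 m/s


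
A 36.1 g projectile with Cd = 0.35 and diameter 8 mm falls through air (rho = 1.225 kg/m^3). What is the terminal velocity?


A = pi*(d/2)^2 = pi*(8/2000)^2 = 5.02655e-05 m^2
vt = sqrt(2mg/(Cd*rho*A)) = sqrt(2*0.0361*9.81/(0.35 * 1.225 * 5.02655e-05)) = 181.3 m/s

181.3 m/s


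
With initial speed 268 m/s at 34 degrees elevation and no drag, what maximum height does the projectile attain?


H = (v0*sin(theta))^2 / (2g) = (268*sin(34°))^2 / (2*9.81) = 1145 m

1145 m


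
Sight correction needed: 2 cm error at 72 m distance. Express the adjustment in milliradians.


1 mrad subtends 1 cm per 10 m of range, so adj = error_cm / (dist_m / 10) = 2 / (72/10) = 0.2778 mrad

0.2778 mrad


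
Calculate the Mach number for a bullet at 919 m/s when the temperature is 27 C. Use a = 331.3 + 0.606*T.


a = 331.3 + 0.606*(27) = 347.662 m/s
M = v/a = 919/347.662 = 2.643

2.643


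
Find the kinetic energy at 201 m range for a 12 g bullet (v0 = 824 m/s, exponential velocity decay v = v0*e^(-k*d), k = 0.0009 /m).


v = v0*exp(-k*d) = 824*exp(-0.0009*201) = 687.643 m/s
E = 0.5*m*v^2 = 0.5*0.012*687.643^2 = 2837 J

2837 J


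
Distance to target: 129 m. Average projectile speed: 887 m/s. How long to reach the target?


t = d/v = 129/887 = 0.1454 s

0.1454 s


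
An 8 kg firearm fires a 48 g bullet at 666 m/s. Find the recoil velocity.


v_recoil = m_p * v_p / m_gun = 0.048 * 666 / 8 = 3.996 m/s

3.996 m/s


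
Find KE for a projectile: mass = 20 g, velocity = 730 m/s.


E = 0.5*m*v^2 = 0.5*0.02*730^2 = 5329 J

5329 J


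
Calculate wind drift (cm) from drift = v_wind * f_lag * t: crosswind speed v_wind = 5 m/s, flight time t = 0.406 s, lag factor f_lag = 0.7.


drift = v_wind * lag * t = 5 * 0.7 * 0.406 = 1.421 m ≈ 142.1 cm

142.1 cm


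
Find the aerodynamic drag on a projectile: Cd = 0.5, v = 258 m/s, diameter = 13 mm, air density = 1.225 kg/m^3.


A = pi*(d/2)^2 = pi*(13/2000)^2 = 1.32732e-04 m^2
Fd = 0.5*Cd*rho*A*v^2 = 0.5*0.5*1.225*1.32732e-04*258^2 = 2.706 N

2.706 N


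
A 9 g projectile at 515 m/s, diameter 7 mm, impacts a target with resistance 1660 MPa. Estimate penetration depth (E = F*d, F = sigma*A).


A = pi*(d/2)^2 = pi*(7/2)^2 = 38.4845 mm^2
E = 0.5*m*v^2 = 0.5*0.009*515^2 = 1193.51 J
depth = E/(sigma*A) = 1193.51 J / (1660 MPa * 38.4845 mm^2) = 1193.51/(1660 * 38.4845) m = 0.0186824 m ≈ 18.68 mm

18.68 mm


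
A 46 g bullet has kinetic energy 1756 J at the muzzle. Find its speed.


v = sqrt(2*E/m) = sqrt(2*1756/0.046) = 276.3 m/s

276.3 m/s


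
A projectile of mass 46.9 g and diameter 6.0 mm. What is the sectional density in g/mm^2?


SD = m/d^2 = 46.9/6.0^2 = 1.303 g/mm^2

1.303 g/mm^2


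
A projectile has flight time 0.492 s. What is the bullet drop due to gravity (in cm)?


drop = 0.5*g*t^2 = 0.5*9.81*0.492^2 = 1.18732 m ≈ 118.7 cm

118.7 cm


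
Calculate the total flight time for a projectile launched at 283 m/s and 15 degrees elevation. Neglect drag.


T = 2*v0*sin(theta)/g = 2*283*sin(15°)/9.81 = 14.93 s

14.93 s


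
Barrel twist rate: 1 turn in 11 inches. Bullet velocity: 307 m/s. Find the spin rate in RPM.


twist_m = 11*0.0254 = 0.2794 m
spin = v/twist = 307/0.2794 = 1098.783 rev/s
RPM = spin*60 = 1098.783*60 ≈ 65927 RPM

65927 RPM


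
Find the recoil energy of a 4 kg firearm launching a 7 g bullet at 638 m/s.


v_r = m_p*v_p/m_gun = 0.007*638/4 = 1.1165 m/s, E_r = 0.5*m_gun*v_r^2 = 0.5*4*1.1165^2 = 2.493 J

2.493 J


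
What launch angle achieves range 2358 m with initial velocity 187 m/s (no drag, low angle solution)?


sin(2*theta) = R*g/v0^2 = 2358*9.81/187^2 = 0.6615, theta = arcsin(0.6615)/2 = 20.71°

20.71 degrees


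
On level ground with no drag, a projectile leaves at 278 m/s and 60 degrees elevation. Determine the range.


R = v0^2 * sin(2*theta) / g = 278^2 * sin(2*60°) / 9.81 = 6823 m

6823 m


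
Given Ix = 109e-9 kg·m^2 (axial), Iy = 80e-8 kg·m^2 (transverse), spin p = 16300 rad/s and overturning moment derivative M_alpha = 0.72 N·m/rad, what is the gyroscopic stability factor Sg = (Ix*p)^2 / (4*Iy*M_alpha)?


Sg = Ix^2 * p^2 / (4 * Iy * M_alpha) = (109e-9)^2 * 16300^2 / (4 * 80e-8 * 0.72) = 1.37

1.37


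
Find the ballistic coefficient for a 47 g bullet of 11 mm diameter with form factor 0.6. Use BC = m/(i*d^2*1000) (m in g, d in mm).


BC = m/(i*d^2*1000) = 47/(0.6 * 11^2 * 1000) = 0.0006474

0.0006474


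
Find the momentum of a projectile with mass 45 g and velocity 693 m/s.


p = m*v = 0.045*693 = 31.18 kg·m/s

31.18 kg·m/s


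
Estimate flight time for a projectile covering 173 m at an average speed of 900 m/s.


t = d/v = 173/900 = 0.1922 s

0.1922 s


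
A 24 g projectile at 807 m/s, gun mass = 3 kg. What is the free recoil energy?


v_r = m_p*v_p/m_gun = 0.024*807/3 = 6.456 m/s, E_r = 0.5*m_gun*v_r^2 = 0.5*3*6.456^2 = 62.52 J

62.52 J


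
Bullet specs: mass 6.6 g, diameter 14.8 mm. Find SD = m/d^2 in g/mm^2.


SD = m/d^2 = 6.6/14.8^2 = 0.03013 g/mm^2

0.03013 g/mm^2


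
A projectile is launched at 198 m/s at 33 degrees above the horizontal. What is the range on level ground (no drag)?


R = v0^2 * sin(2*theta) / g = 198^2 * sin(2*33°) / 9.81 = 3651 m

3651 m


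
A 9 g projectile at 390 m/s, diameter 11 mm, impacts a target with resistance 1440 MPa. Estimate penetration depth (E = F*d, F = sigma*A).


A = pi*(d/2)^2 = pi*(11/2)^2 = 95.0332 mm^2
E = 0.5*m*v^2 = 0.5*0.009*390^2 = 684.45 J
depth = E/(sigma*A) = 684.45 J / (1440 MPa * 95.0332 mm^2) = 684.45/(1440 * 95.0332) m = 0.00500154 m ≈ 5.002 mm

5.002 mm


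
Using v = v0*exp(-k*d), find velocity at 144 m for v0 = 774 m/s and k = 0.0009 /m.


v = v0*exp(-k*d) = 774*exp(-0.0009*144) = 679.9 m/s

679.9 m/s


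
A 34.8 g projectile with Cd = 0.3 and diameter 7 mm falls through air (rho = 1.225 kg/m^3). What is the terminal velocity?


A = pi*(d/2)^2 = pi*(7/2000)^2 = 3.84845e-05 m^2
vt = sqrt(2mg/(Cd*rho*A)) = sqrt(2*0.0348*9.81/(0.3 * 1.225 * 3.84845e-05)) = 219.7 m/s

219.7 m/s


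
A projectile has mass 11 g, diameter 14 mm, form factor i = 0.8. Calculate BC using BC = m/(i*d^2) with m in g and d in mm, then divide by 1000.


BC = m/(i*d^2*1000) = 11/(0.8 * 14^2 * 1000) = 7.015e-05

7.015e-05


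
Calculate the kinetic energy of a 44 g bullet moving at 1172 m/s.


E = 0.5*m*v^2 = 0.5*0.044*1172^2 = 30219 J

30219 J


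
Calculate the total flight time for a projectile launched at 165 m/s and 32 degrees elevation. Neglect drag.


T = 2*v0*sin(theta)/g = 2*165*sin(32°)/9.81 = 17.83 s

17.83 s


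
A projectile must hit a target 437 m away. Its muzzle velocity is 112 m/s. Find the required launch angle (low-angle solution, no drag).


sin(2*theta) = R*g/v0^2 = 437*9.81/112^2 = 0.341755, theta = arcsin(0.341755)/2 = 9.992°

9.992 degrees


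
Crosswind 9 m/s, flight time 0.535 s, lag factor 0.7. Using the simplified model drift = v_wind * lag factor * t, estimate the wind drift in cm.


drift = v_wind * lag * t = 9 * 0.7 * 0.535 = 3.3705 m ≈ 337.1 cm

337.1 cm


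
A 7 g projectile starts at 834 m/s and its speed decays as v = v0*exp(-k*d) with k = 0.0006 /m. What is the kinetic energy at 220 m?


v = v0*exp(-k*d) = 834*exp(-0.0006*220) = 730.868 m/s
E = 0.5*m*v^2 = 0.5*0.007*730.868^2 = 1870 J

1870 J


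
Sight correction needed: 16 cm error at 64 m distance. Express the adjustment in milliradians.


1 mrad subtends 1 cm per 10 m of range, so adj = error_cm / (dist_m / 10) = 16 / (64/10) = 2.5 mrad

2.5 mrad


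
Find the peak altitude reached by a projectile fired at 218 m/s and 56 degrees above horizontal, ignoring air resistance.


H = (v0*sin(theta))^2 / (2g) = (218*sin(56°))^2 / (2*9.81) = 1665 m

1665 m


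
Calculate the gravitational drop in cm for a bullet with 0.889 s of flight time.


drop = 0.5*g*t^2 = 0.5*9.81*0.889^2 = 3.87652 m ≈ 387.7 cm

387.7 cm


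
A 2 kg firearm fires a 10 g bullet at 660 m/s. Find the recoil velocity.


v_recoil = m_p * v_p / m_gun = 0.01 * 660 / 2 = 3.3 m/s

3.3 m/s


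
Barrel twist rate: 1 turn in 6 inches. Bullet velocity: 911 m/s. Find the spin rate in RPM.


twist_m = 6*0.0254 = 0.1524 m
spin = v/twist = 911/0.1524 = 5977.69 rev/s
RPM = spin*60 = 5977.69*60 ≈ 358661 RPM

358661 RPM


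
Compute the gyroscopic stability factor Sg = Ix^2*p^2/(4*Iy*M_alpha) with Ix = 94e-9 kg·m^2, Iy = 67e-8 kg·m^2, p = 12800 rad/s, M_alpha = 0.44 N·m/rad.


Sg = Ix^2 * p^2 / (4 * Iy * M_alpha) = (94e-9)^2 * 12800^2 / (4 * 67e-8 * 0.44) = 1.228

1.228


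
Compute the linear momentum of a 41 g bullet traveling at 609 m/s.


p = m*v = 0.041*609 = 24.97 kg·m/s

24.97 kg·m/s


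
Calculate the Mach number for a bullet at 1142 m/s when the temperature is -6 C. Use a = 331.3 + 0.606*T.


a = 331.3 + 0.606*(-6) = 327.664 m/s
M = v/a = 1142/327.664 = 3.485

3.485


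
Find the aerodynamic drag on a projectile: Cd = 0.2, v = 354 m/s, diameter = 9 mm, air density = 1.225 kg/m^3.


A = pi*(d/2)^2 = pi*(9/2000)^2 = 6.36173e-05 m^2
Fd = 0.5*Cd*rho*A*v^2 = 0.5*0.2*1.225*6.36173e-05*354^2 = 0.9766 N

0.9766 N


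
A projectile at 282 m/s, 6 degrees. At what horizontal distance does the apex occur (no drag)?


R = v0^2*sin(2*theta)/g = 282^2*sin(2*6°)/9.81 = 1685.42 m
apex_dist = R/2 = 1685.42/2 = 842.7 m

842.7 m


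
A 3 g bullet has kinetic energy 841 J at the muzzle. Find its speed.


v = sqrt(2*E/m) = sqrt(2*841/0.003) = 748.8 m/s

748.8 m/s


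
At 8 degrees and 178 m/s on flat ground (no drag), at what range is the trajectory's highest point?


R = v0^2*sin(2*theta)/g = 178^2*sin(2*8°)/9.81 = 890.244 m
apex_dist = R/2 = 890.244/2 = 445.1 m

445.1 m


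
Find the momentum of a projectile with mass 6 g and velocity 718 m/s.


p = m*v = 0.006*718 = 4.308 kg·m/s

4.308 kg·m/s


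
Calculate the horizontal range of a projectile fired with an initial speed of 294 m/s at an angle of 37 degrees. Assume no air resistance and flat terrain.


R = v0^2 * sin(2*theta) / g = 294^2 * sin(2*37°) / 9.81 = 8470 m

8470 m


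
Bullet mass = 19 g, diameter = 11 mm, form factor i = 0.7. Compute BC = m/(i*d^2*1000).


BC = m/(i*d^2*1000) = 19/(0.7 * 11^2 * 1000) = 0.0002243

0.0002243


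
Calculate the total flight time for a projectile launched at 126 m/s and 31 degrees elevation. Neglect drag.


T = 2*v0*sin(theta)/g = 2*126*sin(31°)/9.81 = 13.23 s

13.23 s


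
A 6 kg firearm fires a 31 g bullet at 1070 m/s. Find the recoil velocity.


v_recoil = m_p * v_p / m_gun = 0.031 * 1070 / 6 = 5.528 m/s

5.528 m/s


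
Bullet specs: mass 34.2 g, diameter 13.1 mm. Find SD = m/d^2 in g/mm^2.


SD = m/d^2 = 34.2/13.1^2 = 0.1993 g/mm^2

0.1993 g/mm^2


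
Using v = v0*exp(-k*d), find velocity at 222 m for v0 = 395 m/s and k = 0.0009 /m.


v = v0*exp(-k*d) = 395*exp(-0.0009*222) = 323.5 m/s

323.5 m/s


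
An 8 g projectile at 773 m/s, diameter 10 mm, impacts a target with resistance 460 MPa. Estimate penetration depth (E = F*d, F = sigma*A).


A = pi*(d/2)^2 = pi*(10/2)^2 = 78.5398 mm^2
E = 0.5*m*v^2 = 0.5*0.008*773^2 = 2390.12 J
depth = E/(sigma*A) = 2390.12 J / (460 MPa * 78.5398 mm^2) = 2390.12/(460 * 78.5398) m = 0.0661563 m ≈ 66.16 mm

66.16 mm


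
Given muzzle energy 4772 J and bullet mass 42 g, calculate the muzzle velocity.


v = sqrt(2*E/m) = sqrt(2*4772/0.042) = 476.7 m/s

476.7 m/s


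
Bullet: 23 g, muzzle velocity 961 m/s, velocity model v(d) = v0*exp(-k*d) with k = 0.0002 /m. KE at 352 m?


v = v0*exp(-k*d) = 961*exp(-0.0002*352) = 895.672 m/s
E = 0.5*m*v^2 = 0.5*0.023*895.672^2 = 9226 J

9226 J


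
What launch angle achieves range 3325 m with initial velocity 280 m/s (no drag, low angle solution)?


sin(2*theta) = R*g/v0^2 = 3325*9.81/280^2 = 0.416049, theta = arcsin(0.416049)/2 = 12.29°

12.29 degrees


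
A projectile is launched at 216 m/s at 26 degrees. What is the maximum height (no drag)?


H = (v0*sin(theta))^2 / (2g) = (216*sin(26°))^2 / (2*9.81) = 457 m

457 m


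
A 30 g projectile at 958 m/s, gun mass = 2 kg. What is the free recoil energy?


v_r = m_p*v_p/m_gun = 0.03*958/2 = 14.37 m/s, E_r = 0.5*m_gun*v_r^2 = 0.5*2*14.37^2 = 206.5 J

206.5 J


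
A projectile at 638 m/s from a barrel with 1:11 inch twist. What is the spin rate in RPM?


twist_m = 11*0.0254 = 0.2794 m
spin = v/twist = 638/0.2794 = 2283.465 rev/s
RPM = spin*60 = 2283.465*60 ≈ 137008 RPM

137008 RPM


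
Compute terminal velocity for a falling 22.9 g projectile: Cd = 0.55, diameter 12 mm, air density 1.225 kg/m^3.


A = pi*(d/2)^2 = pi*(12/2000)^2 = 1.13097e-04 m^2
vt = sqrt(2mg/(Cd*rho*A)) = sqrt(2*0.0229*9.81/(0.55 * 1.225 * 1.13097e-04)) = 76.79 m/s

76.79 m/s


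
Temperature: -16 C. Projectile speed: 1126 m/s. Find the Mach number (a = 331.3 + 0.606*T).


a = 331.3 + 0.606*(-16) = 321.604 m/s
M = v/a = 1126/321.604 = 3.501

3.501


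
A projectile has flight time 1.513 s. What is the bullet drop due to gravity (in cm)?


drop = 0.5*g*t^2 = 0.5*9.81*1.513^2 = 11.2284 m ≈ 1123 cm

1123 cm


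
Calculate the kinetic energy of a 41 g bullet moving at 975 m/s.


E = 0.5*m*v^2 = 0.5*0.041*975^2 = 19488 J

19488 J


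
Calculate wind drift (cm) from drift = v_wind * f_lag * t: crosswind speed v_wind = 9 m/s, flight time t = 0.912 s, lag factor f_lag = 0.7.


drift = v_wind * lag * t = 9 * 0.7 * 0.912 = 5.7456 m ≈ 574.6 cm

574.6 cm


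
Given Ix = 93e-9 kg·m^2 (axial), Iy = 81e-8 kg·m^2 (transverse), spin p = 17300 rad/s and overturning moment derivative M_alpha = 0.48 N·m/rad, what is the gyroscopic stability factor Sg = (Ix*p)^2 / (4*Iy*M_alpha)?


Sg = Ix^2 * p^2 / (4 * Iy * M_alpha) = (93e-9)^2 * 17300^2 / (4 * 81e-8 * 0.48) = 1.664

1.664


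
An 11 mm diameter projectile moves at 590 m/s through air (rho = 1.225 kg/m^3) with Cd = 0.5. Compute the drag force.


A = pi*(d/2)^2 = pi*(11/2000)^2 = 9.50332e-05 m^2
Fd = 0.5*Cd*rho*A*v^2 = 0.5*0.5*1.225*9.50332e-05*590^2 = 10.13 N

10.13 N


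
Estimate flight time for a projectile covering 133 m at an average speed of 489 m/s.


t = d/v = 133/489 = 0.272 s

0.272 s


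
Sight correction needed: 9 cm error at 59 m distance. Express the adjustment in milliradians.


1 mrad subtends 1 cm per 10 m of range, so adj = error_cm / (dist_m / 10) = 9 / (59/10) = 1.525 mrad

1.525 mrad


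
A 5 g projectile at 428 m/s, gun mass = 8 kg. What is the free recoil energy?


v_r = m_p*v_p/m_gun = 0.005*428/8 = 0.2675 m/s, E_r = 0.5*m_gun*v_r^2 = 0.5*8*0.2675^2 = 0.2862 J

0.2862 J


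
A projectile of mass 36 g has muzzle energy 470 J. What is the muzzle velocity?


v = sqrt(2*E/m) = sqrt(2*470/0.036) = 161.6 m/s

161.6 m/s


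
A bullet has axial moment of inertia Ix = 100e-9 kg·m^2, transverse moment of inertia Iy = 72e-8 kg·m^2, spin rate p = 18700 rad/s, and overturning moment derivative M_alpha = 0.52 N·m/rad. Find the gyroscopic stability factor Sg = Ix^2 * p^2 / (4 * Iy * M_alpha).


Sg = Ix^2 * p^2 / (4 * Iy * M_alpha) = (100e-9)^2 * 18700^2 / (4 * 72e-8 * 0.52) = 2.335

2.335


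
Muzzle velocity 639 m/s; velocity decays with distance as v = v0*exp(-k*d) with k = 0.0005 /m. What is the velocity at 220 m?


v = v0*exp(-k*d) = 639*exp(-0.0005*220) = 572.4 m/s

572.4 m/s


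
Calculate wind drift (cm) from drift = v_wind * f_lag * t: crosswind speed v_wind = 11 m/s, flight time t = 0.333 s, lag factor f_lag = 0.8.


drift = v_wind * lag * t = 11 * 0.8 * 0.333 = 2.9304 m ≈ 293 cm

293 cm


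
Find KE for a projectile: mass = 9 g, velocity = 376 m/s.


E = 0.5*m*v^2 = 0.5*0.009*376^2 = 636.2 J

636.2 J


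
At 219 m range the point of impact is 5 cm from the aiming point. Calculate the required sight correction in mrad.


1 mrad subtends 1 cm per 10 m of range, so adj = error_cm / (dist_m / 10) = 5 / (219/10) = 0.2283 mrad

0.2283 mrad


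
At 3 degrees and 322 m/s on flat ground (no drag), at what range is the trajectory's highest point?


R = v0^2*sin(2*theta)/g = 322^2*sin(2*3°)/9.81 = 1104.78 m
apex_dist = R/2 = 1104.78/2 = 552.4 m

552.4 m


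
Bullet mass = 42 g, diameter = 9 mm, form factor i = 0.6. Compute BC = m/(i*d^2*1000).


BC = m/(i*d^2*1000) = 42/(0.6 * 9^2 * 1000) = 0.0008642

0.0008642


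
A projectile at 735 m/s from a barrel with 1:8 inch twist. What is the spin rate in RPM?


twist_m = 8*0.0254 = 0.2032 m
spin = v/twist = 735/0.2032 = 3617.126 rev/s
RPM = spin*60 = 3617.126*60 ≈ 217028 RPM

217028 RPM


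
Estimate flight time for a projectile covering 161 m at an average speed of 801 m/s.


t = d/v = 161/801 = 0.201 s

0.201 s


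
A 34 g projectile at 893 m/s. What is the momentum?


p = m*v = 0.034*893 = 30.36 kg·m/s

30.36 kg·m/s


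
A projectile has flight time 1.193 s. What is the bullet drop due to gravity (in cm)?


drop = 0.5*g*t^2 = 0.5*9.81*1.193^2 = 6.98104 m ≈ 698.1 cm

698.1 cm


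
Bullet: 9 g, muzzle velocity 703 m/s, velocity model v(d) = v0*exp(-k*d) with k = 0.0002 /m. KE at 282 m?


v = v0*exp(-k*d) = 703*exp(-0.0002*282) = 664.448 m/s
E = 0.5*m*v^2 = 0.5*0.009*664.448^2 = 1987 J

1987 J


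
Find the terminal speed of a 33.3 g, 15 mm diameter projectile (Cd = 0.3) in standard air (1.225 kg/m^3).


A = pi*(d/2)^2 = pi*(15/2000)^2 = 1.76715e-04 m^2
vt = sqrt(2mg/(Cd*rho*A)) = sqrt(2*0.0333*9.81/(0.3 * 1.225 * 1.76715e-04)) = 100.3 m/s

100.3 m/s


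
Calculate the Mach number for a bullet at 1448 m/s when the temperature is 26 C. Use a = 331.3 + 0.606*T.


a = 331.3 + 0.606*(26) = 347.056 m/s
M = v/a = 1448/347.056 = 4.172

4.172


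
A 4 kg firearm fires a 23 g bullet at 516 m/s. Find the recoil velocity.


v_recoil = m_p * v_p / m_gun = 0.023 * 516 / 4 = 2.967 m/s

2.967 m/s


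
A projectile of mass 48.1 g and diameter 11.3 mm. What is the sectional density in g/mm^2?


SD = m/d^2 = 48.1/11.3^2 = 0.3767 g/mm^2

0.3767 g/mm^2


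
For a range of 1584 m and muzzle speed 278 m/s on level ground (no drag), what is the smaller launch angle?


sin(2*theta) = R*g/v0^2 = 1584*9.81/278^2 = 0.201064, theta = arcsin(0.201064)/2 = 5.8°

5.8 degrees


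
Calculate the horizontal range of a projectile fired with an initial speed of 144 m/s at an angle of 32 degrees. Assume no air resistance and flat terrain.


R = v0^2 * sin(2*theta) / g = 144^2 * sin(2*32°) / 9.81 = 1900 m

1900 m


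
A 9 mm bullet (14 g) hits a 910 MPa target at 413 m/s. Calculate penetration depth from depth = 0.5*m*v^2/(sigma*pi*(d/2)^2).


A = pi*(d/2)^2 = pi*(9/2)^2 = 63.6173 mm^2
E = 0.5*m*v^2 = 0.5*0.014*413^2 = 1193.98 J
depth = E/(sigma*A) = 1193.98 J / (910 MPa * 63.6173 mm^2) = 1193.98/(910 * 63.6173) m = 0.0206244 m ≈ 20.62 mm

20.62 mm
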